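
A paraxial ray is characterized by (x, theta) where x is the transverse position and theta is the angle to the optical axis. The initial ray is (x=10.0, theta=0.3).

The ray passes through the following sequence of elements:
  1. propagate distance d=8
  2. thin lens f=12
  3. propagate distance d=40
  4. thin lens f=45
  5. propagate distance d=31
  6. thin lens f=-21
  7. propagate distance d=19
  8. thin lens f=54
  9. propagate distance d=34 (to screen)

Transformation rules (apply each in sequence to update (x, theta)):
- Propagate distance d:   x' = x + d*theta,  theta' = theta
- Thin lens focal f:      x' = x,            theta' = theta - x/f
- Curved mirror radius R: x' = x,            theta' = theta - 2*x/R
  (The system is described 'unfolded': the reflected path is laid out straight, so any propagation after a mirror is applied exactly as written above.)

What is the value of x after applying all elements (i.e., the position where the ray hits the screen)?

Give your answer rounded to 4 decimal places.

Answer: -79.7416

Derivation:
Initial: x=10.0000 theta=0.3000
After 1 (propagate distance d=8): x=12.4000 theta=0.3000
After 2 (thin lens f=12): x=12.4000 theta=-11/15 (≈-0.7333)
After 3 (propagate distance d=40): x=-254/15 (≈-16.9333) theta=-11/15 (≈-0.7333)
After 4 (thin lens f=45): x=-254/15 (≈-16.9333) theta=-241/675 (≈-0.3570)
After 5 (propagate distance d=31): x=-18901/675 (≈-28.0015) theta=-241/675 (≈-0.3570)
After 6 (thin lens f=-21): x=-18901/675 (≈-28.0015) theta=-23962/14175 (≈-1.6904)
After 7 (propagate distance d=19): x=-852199/14175 (≈-60.1199) theta=-23962/14175 (≈-1.6904)
After 8 (thin lens f=54): x=-852199/14175 (≈-60.1199) theta=-63107/109350 (≈-0.5771)
After 9 (propagate distance d=34 (to screen)): x=-30519106/382725 (≈-79.7416) theta=-63107/109350 (≈-0.5771)
Rounded to 4 decimal places: x = -79.7416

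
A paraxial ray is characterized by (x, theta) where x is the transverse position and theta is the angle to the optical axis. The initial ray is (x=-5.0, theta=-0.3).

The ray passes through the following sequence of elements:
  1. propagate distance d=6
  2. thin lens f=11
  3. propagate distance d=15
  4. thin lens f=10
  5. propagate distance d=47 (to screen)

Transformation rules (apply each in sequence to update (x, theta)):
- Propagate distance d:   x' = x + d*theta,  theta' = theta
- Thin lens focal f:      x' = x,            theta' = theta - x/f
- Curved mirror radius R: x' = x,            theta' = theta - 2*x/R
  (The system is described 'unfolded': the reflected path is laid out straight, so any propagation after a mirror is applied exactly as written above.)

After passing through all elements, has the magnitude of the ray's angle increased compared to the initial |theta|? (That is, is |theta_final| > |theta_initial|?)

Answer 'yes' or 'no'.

Answer: yes

Derivation:
Initial: x=-5.0000 theta=-0.3000
After 1 (propagate distance d=6): x=-6.8000 theta=-0.3000
After 2 (thin lens f=11): x=-6.8000 theta=7/22 (≈0.3182)
After 3 (propagate distance d=15): x=-223/110 (≈-2.0273) theta=7/22 (≈0.3182)
After 4 (thin lens f=10): x=-223/110 (≈-2.0273) theta=573/1100 (≈0.5209)
After 5 (propagate distance d=47 (to screen)): x=24701/1100 (≈22.4555) theta=573/1100 (≈0.5209)
|theta_initial|=0.3000 |theta_final|=573/1100 (≈0.5209) -> increased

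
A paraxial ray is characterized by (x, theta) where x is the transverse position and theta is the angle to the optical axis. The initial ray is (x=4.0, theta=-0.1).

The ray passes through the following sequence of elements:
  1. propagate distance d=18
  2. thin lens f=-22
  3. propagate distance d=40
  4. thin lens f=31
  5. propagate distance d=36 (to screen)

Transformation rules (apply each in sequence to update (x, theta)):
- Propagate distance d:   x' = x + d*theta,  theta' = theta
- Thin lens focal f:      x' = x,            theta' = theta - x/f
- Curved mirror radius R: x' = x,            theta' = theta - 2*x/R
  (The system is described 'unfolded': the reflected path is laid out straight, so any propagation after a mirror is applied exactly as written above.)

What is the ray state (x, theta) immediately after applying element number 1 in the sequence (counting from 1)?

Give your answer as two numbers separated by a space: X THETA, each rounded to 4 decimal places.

Initial: x=4.0000 theta=-0.1000
After 1 (propagate distance d=18): x=2.2000 theta=-0.1000
Rounded to 4 decimal places: x = 2.2000, theta = -0.1000

Answer: 2.2000 -0.1000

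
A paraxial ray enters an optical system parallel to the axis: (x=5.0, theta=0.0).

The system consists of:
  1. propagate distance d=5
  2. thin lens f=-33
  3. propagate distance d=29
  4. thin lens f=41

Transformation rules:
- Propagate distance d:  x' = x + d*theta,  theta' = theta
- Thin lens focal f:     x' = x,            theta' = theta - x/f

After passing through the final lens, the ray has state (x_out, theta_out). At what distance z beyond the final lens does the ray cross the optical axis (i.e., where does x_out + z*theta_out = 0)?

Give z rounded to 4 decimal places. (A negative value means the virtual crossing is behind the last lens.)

Initial: x=5.0000 theta=0.0000
After 1 (propagate distance d=5): x=5.0000 theta=0.0000
After 2 (thin lens f=-33): x=5.0000 theta=5/33 (≈0.1515)
After 3 (propagate distance d=29): x=310/33 (≈9.3939) theta=5/33 (≈0.1515)
After 4 (thin lens f=41): x=310/33 (≈9.3939) theta=-35/451 (≈-0.0776)
z_focus = -x_out/theta_out = -(310/33)/(-35/451) = 2542/21 ≈ 121.0476
Rounded to 4 decimal places: z = 121.0476

Answer: 121.0476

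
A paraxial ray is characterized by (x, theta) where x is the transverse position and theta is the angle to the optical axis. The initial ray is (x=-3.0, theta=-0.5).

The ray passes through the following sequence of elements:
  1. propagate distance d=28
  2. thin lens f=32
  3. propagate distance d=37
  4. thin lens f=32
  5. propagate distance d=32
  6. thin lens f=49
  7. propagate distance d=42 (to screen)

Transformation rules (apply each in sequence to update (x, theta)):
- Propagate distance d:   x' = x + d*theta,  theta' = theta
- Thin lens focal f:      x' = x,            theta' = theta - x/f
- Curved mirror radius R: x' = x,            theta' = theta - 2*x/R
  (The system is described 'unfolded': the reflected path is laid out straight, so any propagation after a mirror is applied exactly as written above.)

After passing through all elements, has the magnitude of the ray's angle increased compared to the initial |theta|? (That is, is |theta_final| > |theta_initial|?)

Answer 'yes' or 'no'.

Initial: x=-3.0000 theta=-0.5000
After 1 (propagate distance d=28): x=-17.0000 theta=-0.5000
After 2 (thin lens f=32): x=-17.0000 theta=1/32 (≈0.0313)
After 3 (propagate distance d=37): x=-507/32 (≈-15.8438) theta=1/32 (≈0.0313)
After 4 (thin lens f=32): x=-507/32 (≈-15.8438) theta=539/1024 (≈0.5264)
After 5 (propagate distance d=32): x=1.0000 theta=539/1024 (≈0.5264)
After 6 (thin lens f=49): x=1.0000 theta=25387/50176 (≈0.5060)
After 7 (propagate distance d=42 (to screen)): x=79745/3584 (≈22.2503) theta=25387/50176 (≈0.5060)
|theta_initial|=0.5000 |theta_final|=25387/50176 (≈0.5060) -> increased

Answer: yes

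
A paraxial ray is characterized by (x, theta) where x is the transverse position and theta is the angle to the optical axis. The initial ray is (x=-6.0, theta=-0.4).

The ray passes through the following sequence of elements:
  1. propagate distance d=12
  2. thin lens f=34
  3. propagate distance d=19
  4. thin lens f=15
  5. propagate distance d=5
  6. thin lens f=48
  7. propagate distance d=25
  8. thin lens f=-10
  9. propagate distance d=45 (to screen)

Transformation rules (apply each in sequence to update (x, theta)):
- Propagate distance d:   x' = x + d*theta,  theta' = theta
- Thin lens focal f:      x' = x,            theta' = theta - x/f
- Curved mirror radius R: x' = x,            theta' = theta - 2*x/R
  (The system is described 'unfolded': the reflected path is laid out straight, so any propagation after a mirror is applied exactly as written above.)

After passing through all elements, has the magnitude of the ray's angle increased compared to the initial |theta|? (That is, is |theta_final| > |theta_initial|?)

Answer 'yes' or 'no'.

Answer: yes

Derivation:
Initial: x=-6.0000 theta=-0.4000
After 1 (propagate distance d=12): x=-10.8000 theta=-0.4000
After 2 (thin lens f=34): x=-10.8000 theta=-7/85 (≈-0.0824)
After 3 (propagate distance d=19): x=-1051/85 (≈-12.3647) theta=-7/85 (≈-0.0824)
After 4 (thin lens f=15): x=-1051/85 (≈-12.3647) theta=946/1275 (≈0.7420)
After 5 (propagate distance d=5): x=-2207/255 (≈-8.6549) theta=946/1275 (≈0.7420)
After 6 (thin lens f=48): x=-2207/255 (≈-8.6549) theta=56443/61200 (≈0.9223)
After 7 (propagate distance d=25): x=176279/12240 (≈14.4019) theta=56443/61200 (≈0.9223)
After 8 (thin lens f=-10): x=176279/12240 (≈14.4019) theta=57833/24480 (≈2.3625)
After 9 (propagate distance d=45 (to screen)): x=2955043/24480 (≈120.7125) theta=57833/24480 (≈2.3625)
|theta_initial|=0.4000 |theta_final|=57833/24480 (≈2.3625) -> increased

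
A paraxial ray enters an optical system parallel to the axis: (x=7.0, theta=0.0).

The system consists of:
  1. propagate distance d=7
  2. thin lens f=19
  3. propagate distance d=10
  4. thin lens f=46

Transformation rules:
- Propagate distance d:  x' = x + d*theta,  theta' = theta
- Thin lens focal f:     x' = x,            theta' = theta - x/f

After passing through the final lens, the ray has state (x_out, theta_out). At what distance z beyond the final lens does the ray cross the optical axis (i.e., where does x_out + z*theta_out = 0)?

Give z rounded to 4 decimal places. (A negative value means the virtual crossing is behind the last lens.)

Answer: 7.5273

Derivation:
Initial: x=7.0000 theta=0.0000
After 1 (propagate distance d=7): x=7.0000 theta=0.0000
After 2 (thin lens f=19): x=7.0000 theta=-7/19 (≈-0.3684)
After 3 (propagate distance d=10): x=63/19 (≈3.3158) theta=-7/19 (≈-0.3684)
After 4 (thin lens f=46): x=63/19 (≈3.3158) theta=-385/874 (≈-0.4405)
z_focus = -x_out/theta_out = -(63/19)/(-385/874) = 414/55 ≈ 7.5273
Rounded to 4 decimal places: z = 7.5273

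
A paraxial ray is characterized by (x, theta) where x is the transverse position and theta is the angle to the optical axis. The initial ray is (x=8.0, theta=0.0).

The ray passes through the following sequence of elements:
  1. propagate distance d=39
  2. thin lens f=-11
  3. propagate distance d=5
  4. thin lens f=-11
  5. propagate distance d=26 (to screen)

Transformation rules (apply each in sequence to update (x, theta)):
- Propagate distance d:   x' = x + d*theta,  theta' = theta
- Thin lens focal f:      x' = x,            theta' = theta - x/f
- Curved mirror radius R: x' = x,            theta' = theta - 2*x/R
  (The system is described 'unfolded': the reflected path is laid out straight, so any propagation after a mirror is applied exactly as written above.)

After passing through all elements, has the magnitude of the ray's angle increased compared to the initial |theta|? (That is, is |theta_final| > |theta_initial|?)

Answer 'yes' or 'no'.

Answer: yes

Derivation:
Initial: x=8.0000 theta=0.0000
After 1 (propagate distance d=39): x=8.0000 theta=0.0000
After 2 (thin lens f=-11): x=8.0000 theta=8/11 (≈0.7273)
After 3 (propagate distance d=5): x=128/11 (≈11.6364) theta=8/11 (≈0.7273)
After 4 (thin lens f=-11): x=128/11 (≈11.6364) theta=216/121 (≈1.7851)
After 5 (propagate distance d=26 (to screen)): x=7024/121 (≈58.0496) theta=216/121 (≈1.7851)
|theta_initial|=0.0000 |theta_final|=216/121 (≈1.7851) -> increased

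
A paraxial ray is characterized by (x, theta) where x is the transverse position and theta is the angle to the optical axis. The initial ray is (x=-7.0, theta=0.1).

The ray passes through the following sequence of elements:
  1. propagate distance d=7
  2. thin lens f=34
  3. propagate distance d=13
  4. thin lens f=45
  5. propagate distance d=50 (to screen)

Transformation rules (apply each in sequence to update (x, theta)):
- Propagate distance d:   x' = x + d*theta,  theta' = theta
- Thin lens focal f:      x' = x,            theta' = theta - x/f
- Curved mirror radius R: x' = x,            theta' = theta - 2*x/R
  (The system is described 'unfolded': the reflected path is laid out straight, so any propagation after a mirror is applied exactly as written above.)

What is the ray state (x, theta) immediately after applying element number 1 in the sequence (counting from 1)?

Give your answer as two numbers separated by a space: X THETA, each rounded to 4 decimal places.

Initial: x=-7.0000 theta=0.1000
After 1 (propagate distance d=7): x=-6.3000 theta=0.1000
Rounded to 4 decimal places: x = -6.3000, theta = 0.1000

Answer: -6.3000 0.1000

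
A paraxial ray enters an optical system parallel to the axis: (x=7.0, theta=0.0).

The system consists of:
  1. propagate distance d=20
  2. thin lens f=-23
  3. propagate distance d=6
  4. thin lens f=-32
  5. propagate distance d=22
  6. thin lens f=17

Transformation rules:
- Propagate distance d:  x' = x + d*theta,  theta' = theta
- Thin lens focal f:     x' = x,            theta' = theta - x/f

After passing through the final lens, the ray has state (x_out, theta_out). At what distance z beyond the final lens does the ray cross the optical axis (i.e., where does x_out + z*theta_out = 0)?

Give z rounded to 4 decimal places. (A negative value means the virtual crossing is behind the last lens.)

Answer: 31.2976

Derivation:
Initial: x=7.0000 theta=0.0000
After 1 (propagate distance d=20): x=7.0000 theta=0.0000
After 2 (thin lens f=-23): x=7.0000 theta=7/23 (≈0.3043)
After 3 (propagate distance d=6): x=203/23 (≈8.8261) theta=7/23 (≈0.3043)
After 4 (thin lens f=-32): x=203/23 (≈8.8261) theta=427/736 (≈0.5802)
After 5 (propagate distance d=22): x=7945/368 (≈21.5897) theta=427/736 (≈0.5802)
After 6 (thin lens f=17): x=7945/368 (≈21.5897) theta=-8631/12512 (≈-0.6898)
z_focus = -x_out/theta_out = -(7945/368)/(-8631/12512) = 38590/1233 ≈ 31.2976
Rounded to 4 decimal places: z = 31.2976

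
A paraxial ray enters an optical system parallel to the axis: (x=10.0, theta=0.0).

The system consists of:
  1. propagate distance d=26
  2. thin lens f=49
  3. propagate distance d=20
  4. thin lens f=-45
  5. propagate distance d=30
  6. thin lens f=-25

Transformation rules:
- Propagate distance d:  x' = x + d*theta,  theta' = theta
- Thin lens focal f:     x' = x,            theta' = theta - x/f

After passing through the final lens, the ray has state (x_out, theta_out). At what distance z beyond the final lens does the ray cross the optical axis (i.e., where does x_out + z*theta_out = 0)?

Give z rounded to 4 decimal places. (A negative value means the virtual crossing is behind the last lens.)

Answer: -48.5294

Derivation:
Initial: x=10.0000 theta=0.0000
After 1 (propagate distance d=26): x=10.0000 theta=0.0000
After 2 (thin lens f=49): x=10.0000 theta=-10/49 (≈-0.2041)
After 3 (propagate distance d=20): x=290/49 (≈5.9184) theta=-10/49 (≈-0.2041)
After 4 (thin lens f=-45): x=290/49 (≈5.9184) theta=-32/441 (≈-0.0726)
After 5 (propagate distance d=30): x=550/147 (≈3.7415) theta=-32/441 (≈-0.0726)
After 6 (thin lens f=-25): x=550/147 (≈3.7415) theta=34/441 (≈0.0771)
z_focus = -x_out/theta_out = -(550/147)/(34/441) = -825/17 ≈ -48.5294
Rounded to 4 decimal places: z = -48.5294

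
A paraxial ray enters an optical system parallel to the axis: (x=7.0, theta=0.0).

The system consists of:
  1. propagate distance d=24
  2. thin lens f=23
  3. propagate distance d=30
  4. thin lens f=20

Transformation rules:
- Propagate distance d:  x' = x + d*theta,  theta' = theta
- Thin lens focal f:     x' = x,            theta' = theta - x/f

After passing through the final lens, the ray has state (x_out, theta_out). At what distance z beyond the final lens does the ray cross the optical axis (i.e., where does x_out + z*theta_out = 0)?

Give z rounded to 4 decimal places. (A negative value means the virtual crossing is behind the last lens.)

Answer: -10.7692

Derivation:
Initial: x=7.0000 theta=0.0000
After 1 (propagate distance d=24): x=7.0000 theta=0.0000
After 2 (thin lens f=23): x=7.0000 theta=-7/23 (≈-0.3043)
After 3 (propagate distance d=30): x=-49/23 (≈-2.1304) theta=-7/23 (≈-0.3043)
After 4 (thin lens f=20): x=-49/23 (≈-2.1304) theta=-91/460 (≈-0.1978)
z_focus = -x_out/theta_out = -(-49/23)/(-91/460) = -140/13 ≈ -10.7692
Rounded to 4 decimal places: z = -10.7692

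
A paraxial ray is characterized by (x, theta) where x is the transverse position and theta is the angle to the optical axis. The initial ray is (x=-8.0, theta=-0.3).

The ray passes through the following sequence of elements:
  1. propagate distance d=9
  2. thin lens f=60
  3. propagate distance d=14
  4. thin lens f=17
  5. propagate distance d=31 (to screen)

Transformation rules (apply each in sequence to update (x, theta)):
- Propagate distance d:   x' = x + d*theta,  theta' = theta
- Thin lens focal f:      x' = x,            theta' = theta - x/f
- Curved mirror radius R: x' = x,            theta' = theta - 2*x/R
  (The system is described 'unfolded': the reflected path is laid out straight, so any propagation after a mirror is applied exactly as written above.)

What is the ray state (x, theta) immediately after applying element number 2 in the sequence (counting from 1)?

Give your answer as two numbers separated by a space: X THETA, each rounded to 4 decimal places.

Initial: x=-8.0000 theta=-0.3000
After 1 (propagate distance d=9): x=-10.7000 theta=-0.3000
After 2 (thin lens f=60): x=-10.7000 theta=-73/600 (≈-0.1217)
Rounded to 4 decimal places: x = -10.7000, theta = -0.1217

Answer: -10.7000 -0.1217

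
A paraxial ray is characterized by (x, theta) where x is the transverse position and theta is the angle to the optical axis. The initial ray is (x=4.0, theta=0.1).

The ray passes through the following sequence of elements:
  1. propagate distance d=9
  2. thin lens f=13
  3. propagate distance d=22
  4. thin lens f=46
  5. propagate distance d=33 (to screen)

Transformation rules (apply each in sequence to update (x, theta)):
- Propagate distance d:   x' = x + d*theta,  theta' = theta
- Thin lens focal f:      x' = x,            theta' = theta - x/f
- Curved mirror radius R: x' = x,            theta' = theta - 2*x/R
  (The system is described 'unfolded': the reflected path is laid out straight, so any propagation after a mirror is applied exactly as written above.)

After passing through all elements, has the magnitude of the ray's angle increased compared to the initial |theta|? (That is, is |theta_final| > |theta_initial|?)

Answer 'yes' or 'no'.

Initial: x=4.0000 theta=0.1000
After 1 (propagate distance d=9): x=4.9000 theta=0.1000
After 2 (thin lens f=13): x=4.9000 theta=-18/65 (≈-0.2769)
After 3 (propagate distance d=22): x=-31/26 (≈-1.1923) theta=-18/65 (≈-0.2769)
After 4 (thin lens f=46): x=-31/26 (≈-1.1923) theta=-1501/5980 (≈-0.2510)
After 5 (propagate distance d=33 (to screen)): x=-56663/5980 (≈-9.4754) theta=-1501/5980 (≈-0.2510)
|theta_initial|=0.1000 |theta_final|=1501/5980 (≈0.2510) -> increased

Answer: yes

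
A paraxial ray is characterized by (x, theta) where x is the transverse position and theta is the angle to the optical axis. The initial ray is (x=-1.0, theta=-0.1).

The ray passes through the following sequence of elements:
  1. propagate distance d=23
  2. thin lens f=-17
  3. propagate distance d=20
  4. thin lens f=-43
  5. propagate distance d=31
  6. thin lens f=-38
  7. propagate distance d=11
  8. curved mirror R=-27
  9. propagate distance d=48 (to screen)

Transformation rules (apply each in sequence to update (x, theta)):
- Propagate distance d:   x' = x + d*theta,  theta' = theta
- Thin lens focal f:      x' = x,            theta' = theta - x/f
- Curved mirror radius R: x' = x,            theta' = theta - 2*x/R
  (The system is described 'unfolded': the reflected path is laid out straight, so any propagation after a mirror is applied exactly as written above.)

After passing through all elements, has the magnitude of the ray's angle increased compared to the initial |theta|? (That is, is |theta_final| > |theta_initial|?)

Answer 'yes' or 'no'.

Initial: x=-1.0000 theta=-0.1000
After 1 (propagate distance d=23): x=-3.3000 theta=-0.1000
After 2 (thin lens f=-17): x=-3.3000 theta=-5/17 (≈-0.2941)
After 3 (propagate distance d=20): x=-1561/170 (≈-9.1824) theta=-5/17 (≈-0.2941)
After 4 (thin lens f=-43): x=-1561/170 (≈-9.1824) theta=-3711/7310 (≈-0.5077)
After 5 (propagate distance d=31): x=-91082/3655 (≈-24.9198) theta=-3711/7310 (≈-0.5077)
After 6 (thin lens f=-38): x=-91082/3655 (≈-24.9198) theta=-161591/138890 (≈-1.1634)
After 7 (propagate distance d=11): x=-5238617/138890 (≈-37.7177) theta=-161591/138890 (≈-1.1634)
After 8 (curved mirror R=-27): x=-5238617/138890 (≈-37.7177) theta=-14840191/3750030 (≈-3.9574)
After 9 (propagate distance d=48 (to screen)): x=-284590609/1250010 (≈-227.6707) theta=-14840191/3750030 (≈-3.9574)
|theta_initial|=0.1000 |theta_final|=14840191/3750030 (≈3.9574) -> increased

Answer: yes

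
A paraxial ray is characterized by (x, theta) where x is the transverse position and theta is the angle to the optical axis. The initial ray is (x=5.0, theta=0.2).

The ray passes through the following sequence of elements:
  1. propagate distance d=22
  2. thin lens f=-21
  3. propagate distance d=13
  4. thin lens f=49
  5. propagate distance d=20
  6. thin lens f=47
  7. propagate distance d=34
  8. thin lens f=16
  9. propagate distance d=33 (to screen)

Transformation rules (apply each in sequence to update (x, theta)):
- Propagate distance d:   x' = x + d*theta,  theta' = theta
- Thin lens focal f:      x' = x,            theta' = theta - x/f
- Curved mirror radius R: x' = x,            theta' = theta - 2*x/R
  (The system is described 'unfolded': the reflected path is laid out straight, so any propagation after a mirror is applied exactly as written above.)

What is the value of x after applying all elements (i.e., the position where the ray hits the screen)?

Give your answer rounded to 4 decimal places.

Answer: -24.2920

Derivation:
Initial: x=5.0000 theta=0.2000
After 1 (propagate distance d=22): x=9.4000 theta=0.2000
After 2 (thin lens f=-21): x=9.4000 theta=68/105 (≈0.6476)
After 3 (propagate distance d=13): x=1871/105 (≈17.8190) theta=68/105 (≈0.6476)
After 4 (thin lens f=49): x=1871/105 (≈17.8190) theta=487/1715 (≈0.2840)
After 5 (propagate distance d=20): x=120899/5145 (≈23.4983) theta=487/1715 (≈0.2840)
After 6 (thin lens f=47): x=120899/5145 (≈23.4983) theta=-52232/241815 (≈-0.2160)
After 7 (propagate distance d=34): x=781273/48363 (≈16.1544) theta=-52232/241815 (≈-0.2160)
After 8 (thin lens f=16): x=781273/48363 (≈16.1544) theta=-4742077/3869040 (≈-1.2256)
After 9 (propagate distance d=33 (to screen)): x=-93986701/3869040 (≈-24.2920) theta=-4742077/3869040 (≈-1.2256)
Rounded to 4 decimal places: x = -24.2920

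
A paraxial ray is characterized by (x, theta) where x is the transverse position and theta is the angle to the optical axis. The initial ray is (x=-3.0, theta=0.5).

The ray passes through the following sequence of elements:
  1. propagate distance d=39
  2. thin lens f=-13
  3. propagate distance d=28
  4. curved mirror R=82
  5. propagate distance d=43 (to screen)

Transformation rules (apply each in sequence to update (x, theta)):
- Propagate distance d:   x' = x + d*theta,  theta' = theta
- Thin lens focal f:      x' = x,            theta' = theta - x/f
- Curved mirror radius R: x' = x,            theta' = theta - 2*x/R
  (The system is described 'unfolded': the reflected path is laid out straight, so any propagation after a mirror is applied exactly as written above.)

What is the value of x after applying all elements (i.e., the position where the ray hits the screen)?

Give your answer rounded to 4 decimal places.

Initial: x=-3.0000 theta=0.5000
After 1 (propagate distance d=39): x=16.5000 theta=0.5000
After 2 (thin lens f=-13): x=16.5000 theta=23/13 (≈1.7692)
After 3 (propagate distance d=28): x=1717/26 (≈66.0385) theta=23/13 (≈1.7692)
After 4 (curved mirror R=82): x=1717/26 (≈66.0385) theta=13/82 (≈0.1585)
After 5 (propagate distance d=43 (to screen)): x=38832/533 (≈72.8555) theta=13/82 (≈0.1585)
Rounded to 4 decimal places: x = 72.8555

Answer: 72.8555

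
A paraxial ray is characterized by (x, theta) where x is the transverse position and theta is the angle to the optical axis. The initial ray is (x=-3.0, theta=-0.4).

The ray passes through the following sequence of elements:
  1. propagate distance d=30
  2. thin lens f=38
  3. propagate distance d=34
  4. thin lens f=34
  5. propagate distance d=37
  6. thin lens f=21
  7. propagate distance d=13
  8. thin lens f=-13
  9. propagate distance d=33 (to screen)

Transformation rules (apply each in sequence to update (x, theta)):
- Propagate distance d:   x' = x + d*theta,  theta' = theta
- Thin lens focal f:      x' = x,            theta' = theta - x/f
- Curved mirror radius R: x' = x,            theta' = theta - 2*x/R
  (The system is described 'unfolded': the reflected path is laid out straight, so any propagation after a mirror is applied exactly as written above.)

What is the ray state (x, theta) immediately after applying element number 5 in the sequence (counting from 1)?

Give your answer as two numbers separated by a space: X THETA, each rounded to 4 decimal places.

Initial: x=-3.0000 theta=-0.4000
After 1 (propagate distance d=30): x=-15.0000 theta=-0.4000
After 2 (thin lens f=38): x=-15.0000 theta=-1/190 (≈-0.0053)
After 3 (propagate distance d=34): x=-1442/95 (≈-15.1789) theta=-1/190 (≈-0.0053)
After 4 (thin lens f=34): x=-1442/95 (≈-15.1789) theta=15/34 (≈0.4412)
After 5 (propagate distance d=37): x=3697/3230 (≈1.1446) theta=15/34 (≈0.4412)
Rounded to 4 decimal places: x = 1.1446, theta = 0.4412

Answer: 1.1446 0.4412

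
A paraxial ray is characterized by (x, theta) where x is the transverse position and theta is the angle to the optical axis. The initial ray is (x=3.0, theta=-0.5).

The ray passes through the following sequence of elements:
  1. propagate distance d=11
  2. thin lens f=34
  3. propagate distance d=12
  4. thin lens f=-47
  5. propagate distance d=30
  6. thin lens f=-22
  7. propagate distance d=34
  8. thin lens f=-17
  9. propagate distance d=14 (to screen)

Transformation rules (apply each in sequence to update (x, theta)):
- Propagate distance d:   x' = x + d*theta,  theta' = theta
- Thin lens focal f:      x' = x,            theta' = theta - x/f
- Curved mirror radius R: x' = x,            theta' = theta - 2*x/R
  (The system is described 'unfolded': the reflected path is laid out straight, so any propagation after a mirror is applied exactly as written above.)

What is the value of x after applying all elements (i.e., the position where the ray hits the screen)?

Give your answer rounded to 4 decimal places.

Answer: -178.1282

Derivation:
Initial: x=3.0000 theta=-0.5000
After 1 (propagate distance d=11): x=-2.5000 theta=-0.5000
After 2 (thin lens f=34): x=-2.5000 theta=-29/68 (≈-0.4265)
After 3 (propagate distance d=12): x=-259/34 (≈-7.6176) theta=-29/68 (≈-0.4265)
After 4 (thin lens f=-47): x=-259/34 (≈-7.6176) theta=-1881/3196 (≈-0.5885)
After 5 (propagate distance d=30): x=-20194/799 (≈-25.2741) theta=-1881/3196 (≈-0.5885)
After 6 (thin lens f=-22): x=-20194/799 (≈-25.2741) theta=-61079/35156 (≈-1.7374)
After 7 (propagate distance d=34): x=-1482611/17578 (≈-84.3447) theta=-61079/35156 (≈-1.7374)
After 8 (thin lens f=-17): x=-1482611/17578 (≈-84.3447) theta=-4003565/597652 (≈-6.6988)
After 9 (propagate distance d=14 (to screen)): x=-26614671/149413 (≈-178.1282) theta=-4003565/597652 (≈-6.6988)
Rounded to 4 decimal places: x = -178.1282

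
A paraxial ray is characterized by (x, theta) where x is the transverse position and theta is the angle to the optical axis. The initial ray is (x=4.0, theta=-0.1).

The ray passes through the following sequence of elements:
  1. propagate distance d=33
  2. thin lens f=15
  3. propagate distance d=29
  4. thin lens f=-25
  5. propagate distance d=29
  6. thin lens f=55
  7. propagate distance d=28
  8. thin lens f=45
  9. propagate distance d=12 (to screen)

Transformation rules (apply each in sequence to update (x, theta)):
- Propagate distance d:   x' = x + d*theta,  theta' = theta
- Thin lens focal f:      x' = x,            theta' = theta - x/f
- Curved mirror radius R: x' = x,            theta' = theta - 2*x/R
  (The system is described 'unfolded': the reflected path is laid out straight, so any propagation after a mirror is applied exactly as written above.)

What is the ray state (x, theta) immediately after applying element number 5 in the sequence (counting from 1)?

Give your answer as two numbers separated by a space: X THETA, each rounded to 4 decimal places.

Answer: -11.9285 -0.2888

Derivation:
Initial: x=4.0000 theta=-0.1000
After 1 (propagate distance d=33): x=0.7000 theta=-0.1000
After 2 (thin lens f=15): x=0.7000 theta=-11/75 (≈-0.1467)
After 3 (propagate distance d=29): x=-533/150 (≈-3.5533) theta=-11/75 (≈-0.1467)
After 4 (thin lens f=-25): x=-533/150 (≈-3.5533) theta=-0.2888
After 5 (propagate distance d=29): x=-22366/1875 (≈-11.9285) theta=-0.2888
Rounded to 4 decimal places: x = -11.9285, theta = -0.2888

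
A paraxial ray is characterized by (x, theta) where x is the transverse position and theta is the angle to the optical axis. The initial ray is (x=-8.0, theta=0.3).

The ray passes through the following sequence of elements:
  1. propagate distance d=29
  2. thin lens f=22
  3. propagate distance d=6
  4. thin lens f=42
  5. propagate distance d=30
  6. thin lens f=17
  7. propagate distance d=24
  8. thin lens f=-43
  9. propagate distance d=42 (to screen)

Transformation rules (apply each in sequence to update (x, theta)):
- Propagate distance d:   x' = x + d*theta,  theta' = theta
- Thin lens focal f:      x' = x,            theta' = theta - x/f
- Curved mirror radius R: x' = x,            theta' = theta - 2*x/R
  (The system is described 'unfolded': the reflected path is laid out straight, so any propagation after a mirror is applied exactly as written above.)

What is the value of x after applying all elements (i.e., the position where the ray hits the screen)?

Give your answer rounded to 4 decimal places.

Initial: x=-8.0000 theta=0.3000
After 1 (propagate distance d=29): x=0.7000 theta=0.3000
After 2 (thin lens f=22): x=0.7000 theta=59/220 (≈0.2682)
After 3 (propagate distance d=6): x=127/55 (≈2.3091) theta=59/220 (≈0.2682)
After 4 (thin lens f=42): x=127/55 (≈2.3091) theta=197/924 (≈0.2132)
After 5 (propagate distance d=30): x=6703/770 (≈8.7052) theta=197/924 (≈0.2132)
After 6 (thin lens f=17): x=6703/770 (≈8.7052) theta=-23473/78540 (≈-0.2989)
After 7 (propagate distance d=24): x=20059/13090 (≈1.5324) theta=-23473/78540 (≈-0.2989)
After 8 (thin lens f=-43): x=20059/13090 (≈1.5324) theta=-177797/675444 (≈-0.2632)
After 9 (propagate distance d=42 (to screen)): x=-2680179/281435 (≈-9.5233) theta=-177797/675444 (≈-0.2632)
Rounded to 4 decimal places: x = -9.5233

Answer: -9.5233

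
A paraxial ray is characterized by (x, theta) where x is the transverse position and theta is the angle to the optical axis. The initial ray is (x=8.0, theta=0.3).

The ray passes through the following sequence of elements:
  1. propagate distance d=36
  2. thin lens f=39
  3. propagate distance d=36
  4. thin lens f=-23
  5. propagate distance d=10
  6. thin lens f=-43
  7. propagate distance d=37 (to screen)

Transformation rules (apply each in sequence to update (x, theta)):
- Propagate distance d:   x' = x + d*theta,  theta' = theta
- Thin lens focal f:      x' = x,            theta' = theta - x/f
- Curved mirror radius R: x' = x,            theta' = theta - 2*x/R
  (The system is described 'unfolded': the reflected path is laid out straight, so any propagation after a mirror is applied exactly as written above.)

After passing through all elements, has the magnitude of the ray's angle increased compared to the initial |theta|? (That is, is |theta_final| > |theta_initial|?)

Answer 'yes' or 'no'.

Initial: x=8.0000 theta=0.3000
After 1 (propagate distance d=36): x=18.8000 theta=0.3000
After 2 (thin lens f=39): x=18.8000 theta=-71/390 (≈-0.1821)
After 3 (propagate distance d=36): x=796/65 (≈12.2462) theta=-71/390 (≈-0.1821)
After 4 (thin lens f=-23): x=796/65 (≈12.2462) theta=3143/8970 (≈0.3504)
After 5 (propagate distance d=10): x=70639/4485 (≈15.7501) theta=3143/8970 (≈0.3504)
After 6 (thin lens f=-43): x=70639/4485 (≈15.7501) theta=276427/385710 (≈0.7167)
After 7 (propagate distance d=37 (to screen)): x=5434251/128570 (≈42.2669) theta=276427/385710 (≈0.7167)
|theta_initial|=0.3000 |theta_final|=276427/385710 (≈0.7167) -> increased

Answer: yes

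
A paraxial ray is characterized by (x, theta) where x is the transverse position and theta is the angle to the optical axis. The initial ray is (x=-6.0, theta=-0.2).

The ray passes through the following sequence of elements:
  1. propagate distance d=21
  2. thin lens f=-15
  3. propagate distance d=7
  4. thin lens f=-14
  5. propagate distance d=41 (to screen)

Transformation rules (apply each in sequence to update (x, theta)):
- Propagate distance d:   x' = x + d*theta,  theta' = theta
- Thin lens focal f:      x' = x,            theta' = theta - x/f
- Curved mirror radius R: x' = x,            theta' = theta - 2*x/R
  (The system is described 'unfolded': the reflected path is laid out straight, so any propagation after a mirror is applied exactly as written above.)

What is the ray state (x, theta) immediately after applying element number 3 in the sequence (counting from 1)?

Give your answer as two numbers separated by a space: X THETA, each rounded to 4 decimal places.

Initial: x=-6.0000 theta=-0.2000
After 1 (propagate distance d=21): x=-10.2000 theta=-0.2000
After 2 (thin lens f=-15): x=-10.2000 theta=-0.8800
After 3 (propagate distance d=7): x=-16.3600 theta=-0.8800
Rounded to 4 decimal places: x = -16.3600, theta = -0.8800

Answer: -16.3600 -0.8800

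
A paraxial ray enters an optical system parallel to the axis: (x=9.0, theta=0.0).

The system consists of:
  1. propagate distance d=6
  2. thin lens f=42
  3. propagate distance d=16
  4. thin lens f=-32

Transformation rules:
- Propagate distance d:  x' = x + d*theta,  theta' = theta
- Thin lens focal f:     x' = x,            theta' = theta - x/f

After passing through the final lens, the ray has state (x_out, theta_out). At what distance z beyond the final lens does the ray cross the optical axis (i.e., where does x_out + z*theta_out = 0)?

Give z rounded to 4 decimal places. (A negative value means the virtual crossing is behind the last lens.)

Initial: x=9.0000 theta=0.0000
After 1 (propagate distance d=6): x=9.0000 theta=0.0000
After 2 (thin lens f=42): x=9.0000 theta=-3/14 (≈-0.2143)
After 3 (propagate distance d=16): x=39/7 (≈5.5714) theta=-3/14 (≈-0.2143)
After 4 (thin lens f=-32): x=39/7 (≈5.5714) theta=-9/224 (≈-0.0402)
z_focus = -x_out/theta_out = -(39/7)/(-9/224) = 416/3 ≈ 138.6667
Rounded to 4 decimal places: z = 138.6667

Answer: 138.6667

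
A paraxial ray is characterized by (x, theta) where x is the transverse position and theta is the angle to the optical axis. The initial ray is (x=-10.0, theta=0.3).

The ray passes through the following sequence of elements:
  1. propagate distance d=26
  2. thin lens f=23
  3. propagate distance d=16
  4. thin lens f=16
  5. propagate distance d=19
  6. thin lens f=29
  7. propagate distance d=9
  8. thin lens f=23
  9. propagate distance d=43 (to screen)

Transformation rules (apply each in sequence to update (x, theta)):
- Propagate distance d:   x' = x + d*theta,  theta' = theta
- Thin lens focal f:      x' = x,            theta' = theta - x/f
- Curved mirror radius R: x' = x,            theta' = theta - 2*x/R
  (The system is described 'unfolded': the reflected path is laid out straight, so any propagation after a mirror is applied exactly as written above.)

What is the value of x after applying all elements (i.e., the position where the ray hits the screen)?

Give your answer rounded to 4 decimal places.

Answer: -9.2055

Derivation:
Initial: x=-10.0000 theta=0.3000
After 1 (propagate distance d=26): x=-2.2000 theta=0.3000
After 2 (thin lens f=23): x=-2.2000 theta=91/230 (≈0.3957)
After 3 (propagate distance d=16): x=95/23 (≈4.1304) theta=91/230 (≈0.3957)
After 4 (thin lens f=16): x=95/23 (≈4.1304) theta=0.1375
After 5 (propagate distance d=19): x=12407/1840 (≈6.7429) theta=0.1375
After 6 (thin lens f=29): x=12407/1840 (≈6.7429) theta=-507/5336 (≈-0.0950)
After 7 (propagate distance d=9): x=314173/53360 (≈5.8878) theta=-507/5336 (≈-0.0950)
After 8 (thin lens f=23): x=314173/53360 (≈5.8878) theta=-430783/1227280 (≈-0.3510)
After 9 (propagate distance d=43 (to screen)): x=-1129769/122728 (≈-9.2055) theta=-430783/1227280 (≈-0.3510)
Rounded to 4 decimal places: x = -9.2055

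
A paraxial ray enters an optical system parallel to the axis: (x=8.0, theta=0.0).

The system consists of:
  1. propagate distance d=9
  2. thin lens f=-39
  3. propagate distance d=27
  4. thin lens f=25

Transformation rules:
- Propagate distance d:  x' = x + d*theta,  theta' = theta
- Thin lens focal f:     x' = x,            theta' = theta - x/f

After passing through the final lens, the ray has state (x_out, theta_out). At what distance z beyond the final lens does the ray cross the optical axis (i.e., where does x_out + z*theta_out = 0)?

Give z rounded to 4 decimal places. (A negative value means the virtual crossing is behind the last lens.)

Answer: 40.2439

Derivation:
Initial: x=8.0000 theta=0.0000
After 1 (propagate distance d=9): x=8.0000 theta=0.0000
After 2 (thin lens f=-39): x=8.0000 theta=8/39 (≈0.2051)
After 3 (propagate distance d=27): x=176/13 (≈13.5385) theta=8/39 (≈0.2051)
After 4 (thin lens f=25): x=176/13 (≈13.5385) theta=-328/975 (≈-0.3364)
z_focus = -x_out/theta_out = -(176/13)/(-328/975) = 1650/41 ≈ 40.2439
Rounded to 4 decimal places: z = 40.2439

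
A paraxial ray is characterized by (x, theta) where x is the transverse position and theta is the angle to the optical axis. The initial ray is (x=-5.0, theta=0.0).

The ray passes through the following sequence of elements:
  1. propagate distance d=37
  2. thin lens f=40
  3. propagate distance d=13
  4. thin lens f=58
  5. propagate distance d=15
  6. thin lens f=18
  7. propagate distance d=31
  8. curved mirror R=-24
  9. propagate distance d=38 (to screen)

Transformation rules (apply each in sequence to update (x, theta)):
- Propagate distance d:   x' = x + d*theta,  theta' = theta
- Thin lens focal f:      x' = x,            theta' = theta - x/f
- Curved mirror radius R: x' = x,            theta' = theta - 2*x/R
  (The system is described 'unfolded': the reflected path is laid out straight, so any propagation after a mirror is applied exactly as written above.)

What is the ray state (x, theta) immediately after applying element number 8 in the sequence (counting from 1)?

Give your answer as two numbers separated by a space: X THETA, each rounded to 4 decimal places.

Answer: 6.1318 0.7290

Derivation:
Initial: x=-5.0000 theta=0.0000
After 1 (propagate distance d=37): x=-5.0000 theta=0.0000
After 2 (thin lens f=40): x=-5.0000 theta=0.1250
After 3 (propagate distance d=13): x=-3.3750 theta=0.1250
After 4 (thin lens f=58): x=-3.3750 theta=85/464 (≈0.1832)
After 5 (propagate distance d=15): x=-291/464 (≈-0.6272) theta=85/464 (≈0.1832)
After 6 (thin lens f=18): x=-291/464 (≈-0.6272) theta=607/2784 (≈0.2180)
After 7 (propagate distance d=31): x=17071/2784 (≈6.1318) theta=607/2784 (≈0.2180)
After 8 (curved mirror R=-24): x=17071/2784 (≈6.1318) theta=24355/33408 (≈0.7290)
Rounded to 4 decimal places: x = 6.1318, theta = 0.7290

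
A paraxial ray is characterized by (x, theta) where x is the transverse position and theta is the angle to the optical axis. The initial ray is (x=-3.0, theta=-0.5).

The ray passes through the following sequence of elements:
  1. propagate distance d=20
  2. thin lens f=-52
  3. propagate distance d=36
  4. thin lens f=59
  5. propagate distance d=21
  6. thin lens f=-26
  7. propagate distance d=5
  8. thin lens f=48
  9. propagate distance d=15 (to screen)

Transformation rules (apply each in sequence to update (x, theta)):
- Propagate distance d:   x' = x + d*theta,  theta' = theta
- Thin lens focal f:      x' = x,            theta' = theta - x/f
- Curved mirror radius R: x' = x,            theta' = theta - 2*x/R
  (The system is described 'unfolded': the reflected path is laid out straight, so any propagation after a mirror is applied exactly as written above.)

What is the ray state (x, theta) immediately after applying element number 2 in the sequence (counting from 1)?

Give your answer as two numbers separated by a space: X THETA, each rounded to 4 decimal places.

Initial: x=-3.0000 theta=-0.5000
After 1 (propagate distance d=20): x=-13.0000 theta=-0.5000
After 2 (thin lens f=-52): x=-13.0000 theta=-0.7500
Rounded to 4 decimal places: x = -13.0000, theta = -0.7500

Answer: -13.0000 -0.7500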